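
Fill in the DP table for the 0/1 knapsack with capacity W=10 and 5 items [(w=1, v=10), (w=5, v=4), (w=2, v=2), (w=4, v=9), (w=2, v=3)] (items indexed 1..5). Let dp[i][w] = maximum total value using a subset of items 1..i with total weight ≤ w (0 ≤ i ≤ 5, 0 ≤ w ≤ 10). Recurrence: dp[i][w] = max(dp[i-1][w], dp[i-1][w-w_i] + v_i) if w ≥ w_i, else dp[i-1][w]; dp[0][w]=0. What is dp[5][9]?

i\w   0   1   2   3   4   5   6   7   8   9  10
  0   0   0   0   0   0   0   0   0   0   0   0
  1   0  10  10  10  10  10  10  10  10  10  10
  2   0  10  10  10  10  10  14  14  14  14  14
  3   0  10  10  12  12  12  14  14  16  16  16
  4   0  10  10  12  12  19  19  21  21  21  23
  5   0  10  10  13  13  19  19  22  22  24  24

24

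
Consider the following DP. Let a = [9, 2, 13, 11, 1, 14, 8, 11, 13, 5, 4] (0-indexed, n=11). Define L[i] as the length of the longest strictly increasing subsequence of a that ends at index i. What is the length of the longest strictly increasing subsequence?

4

   i    0    1    2    3    4    5    6    7    8    9   10
a[i]    9    2   13   11    1   14    8   11   13    5    4
L[i]    1    1    2    2    1    3    2    3    4    2    2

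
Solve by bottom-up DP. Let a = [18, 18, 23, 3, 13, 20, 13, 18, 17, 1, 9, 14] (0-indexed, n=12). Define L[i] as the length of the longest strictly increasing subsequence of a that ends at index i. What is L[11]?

3

   i    0    1    2    3    4    5    6    7    8    9   10   11
a[i]   18   18   23    3   13   20   13   18   17    1    9   14
L[i]    1    1    2    1    2    3    2    3    3    1    2    3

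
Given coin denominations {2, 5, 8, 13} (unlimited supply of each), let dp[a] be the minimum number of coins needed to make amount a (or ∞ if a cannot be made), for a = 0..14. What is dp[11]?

 a  0  1  2  3  4  5  6  7  8  9 10 11 12 13 14
dp  0  -  1  -  2  1  3  2  1  3  2  4  3  1  4
(- denotes ∞ / unreachable)

4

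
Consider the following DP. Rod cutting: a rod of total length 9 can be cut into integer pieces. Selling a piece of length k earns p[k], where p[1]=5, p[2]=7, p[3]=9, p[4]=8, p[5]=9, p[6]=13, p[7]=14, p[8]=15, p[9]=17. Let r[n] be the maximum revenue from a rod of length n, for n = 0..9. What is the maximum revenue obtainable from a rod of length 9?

45

   n    0    1    2    3    4    5    6    7    8    9
r[n]    0    5   10   15   20   25   30   35   40   45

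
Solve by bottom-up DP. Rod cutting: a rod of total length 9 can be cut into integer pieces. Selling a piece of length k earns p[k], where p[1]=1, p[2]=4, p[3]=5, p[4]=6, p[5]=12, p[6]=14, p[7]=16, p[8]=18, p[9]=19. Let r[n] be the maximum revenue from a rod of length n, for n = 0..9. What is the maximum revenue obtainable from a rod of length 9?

   n    0    1    2    3    4    5    6    7    8    9
r[n]    0    1    4    5    8   12   14   16   18   20

20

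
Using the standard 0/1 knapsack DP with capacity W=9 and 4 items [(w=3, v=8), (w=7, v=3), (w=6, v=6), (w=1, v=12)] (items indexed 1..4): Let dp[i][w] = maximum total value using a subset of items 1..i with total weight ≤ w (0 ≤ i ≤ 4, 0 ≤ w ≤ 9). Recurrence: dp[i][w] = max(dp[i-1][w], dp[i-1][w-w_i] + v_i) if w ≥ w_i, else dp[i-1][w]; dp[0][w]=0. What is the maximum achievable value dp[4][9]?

20

i\w   0   1   2   3   4   5   6   7   8   9
  0   0   0   0   0   0   0   0   0   0   0
  1   0   0   0   8   8   8   8   8   8   8
  2   0   0   0   8   8   8   8   8   8   8
  3   0   0   0   8   8   8   8   8   8  14
  4   0  12  12  12  20  20  20  20  20  20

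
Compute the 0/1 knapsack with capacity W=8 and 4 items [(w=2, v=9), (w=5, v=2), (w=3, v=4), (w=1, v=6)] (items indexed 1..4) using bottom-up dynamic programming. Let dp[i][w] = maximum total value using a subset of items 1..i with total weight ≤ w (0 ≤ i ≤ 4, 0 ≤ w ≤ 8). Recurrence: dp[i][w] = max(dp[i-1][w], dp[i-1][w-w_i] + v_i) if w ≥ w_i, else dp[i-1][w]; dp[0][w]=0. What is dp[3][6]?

13

i\w   0   1   2   3   4   5   6   7   8
  0   0   0   0   0   0   0   0   0   0
  1   0   0   9   9   9   9   9   9   9
  2   0   0   9   9   9   9   9  11  11
  3   0   0   9   9   9  13  13  13  13
  4   0   6   9  15  15  15  19  19  19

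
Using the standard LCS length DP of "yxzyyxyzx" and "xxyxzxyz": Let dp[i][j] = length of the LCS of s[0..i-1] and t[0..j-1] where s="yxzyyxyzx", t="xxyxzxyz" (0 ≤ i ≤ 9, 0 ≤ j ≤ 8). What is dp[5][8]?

   ''  x  x  y  x  z  x  y  z
''  0  0  0  0  0  0  0  0  0
 y  0  0  0  1  1  1  1  1  1
 x  0  1  1  1  2  2  2  2  2
 z  0  1  1  1  2  3  3  3  3
 y  0  1  1  2  2  3  3  4  4
 y  0  1  1  2  2  3  3  4  4
 x  0  1  2  2  3  3  4  4  4
 y  0  1  2  3  3  3  4  5  5
 z  0  1  2  3  3  4  4  5  6
 x  0  1  2  3  4  4  5  5  6

4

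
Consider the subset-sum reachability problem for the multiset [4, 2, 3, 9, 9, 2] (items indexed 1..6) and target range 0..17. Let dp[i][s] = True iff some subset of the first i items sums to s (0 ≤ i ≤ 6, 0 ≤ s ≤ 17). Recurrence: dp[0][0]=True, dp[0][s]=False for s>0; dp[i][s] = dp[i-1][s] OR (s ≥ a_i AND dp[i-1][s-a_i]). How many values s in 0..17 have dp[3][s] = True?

i\s   0   1   2   3   4   5   6   7   8   9  10  11  12  13  14  15  16  17
  0   T   F   F   F   F   F   F   F   F   F   F   F   F   F   F   F   F   F
  1   T   F   F   F   T   F   F   F   F   F   F   F   F   F   F   F   F   F
  2   T   F   T   F   T   F   T   F   F   F   F   F   F   F   F   F   F   F
  3   T   F   T   T   T   T   T   T   F   T   F   F   F   F   F   F   F   F
  4   T   F   T   T   T   T   T   T   F   T   F   T   T   T   T   T   T   F
  5   T   F   T   T   T   T   T   T   F   T   F   T   T   T   T   T   T   F
  6   T   F   T   T   T   T   T   T   T   T   F   T   T   T   T   T   T   T

8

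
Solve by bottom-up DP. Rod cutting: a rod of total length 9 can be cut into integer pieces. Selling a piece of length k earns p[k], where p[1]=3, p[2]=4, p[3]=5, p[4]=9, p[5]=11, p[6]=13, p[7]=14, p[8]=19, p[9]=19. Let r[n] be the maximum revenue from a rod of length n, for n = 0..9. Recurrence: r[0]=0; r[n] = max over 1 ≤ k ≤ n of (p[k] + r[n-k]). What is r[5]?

   n    0    1    2    3    4    5    6    7    8    9
r[n]    0    3    6    9   12   15   18   21   24   27

15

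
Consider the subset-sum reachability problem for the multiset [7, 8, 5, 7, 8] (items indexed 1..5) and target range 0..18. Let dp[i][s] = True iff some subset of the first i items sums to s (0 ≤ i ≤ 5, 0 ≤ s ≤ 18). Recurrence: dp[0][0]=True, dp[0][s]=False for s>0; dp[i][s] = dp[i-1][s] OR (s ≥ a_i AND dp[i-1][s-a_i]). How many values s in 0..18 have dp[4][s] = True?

8

i\s   0   1   2   3   4   5   6   7   8   9  10  11  12  13  14  15  16  17  18
  0   T   F   F   F   F   F   F   F   F   F   F   F   F   F   F   F   F   F   F
  1   T   F   F   F   F   F   F   T   F   F   F   F   F   F   F   F   F   F   F
  2   T   F   F   F   F   F   F   T   T   F   F   F   F   F   F   T   F   F   F
  3   T   F   F   F   F   T   F   T   T   F   F   F   T   T   F   T   F   F   F
  4   T   F   F   F   F   T   F   T   T   F   F   F   T   T   T   T   F   F   F
  5   T   F   F   F   F   T   F   T   T   F   F   F   T   T   T   T   T   F   F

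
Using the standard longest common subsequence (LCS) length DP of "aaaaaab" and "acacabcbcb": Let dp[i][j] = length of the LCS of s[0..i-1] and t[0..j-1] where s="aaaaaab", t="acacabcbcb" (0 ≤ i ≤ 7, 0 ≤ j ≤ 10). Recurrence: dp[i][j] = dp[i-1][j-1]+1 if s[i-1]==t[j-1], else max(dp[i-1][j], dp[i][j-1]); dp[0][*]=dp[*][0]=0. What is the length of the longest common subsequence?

4

   ''  a  c  a  c  a  b  c  b  c  b
''  0  0  0  0  0  0  0  0  0  0  0
 a  0  1  1  1  1  1  1  1  1  1  1
 a  0  1  1  2  2  2  2  2  2  2  2
 a  0  1  1  2  2  3  3  3  3  3  3
 a  0  1  1  2  2  3  3  3  3  3  3
 a  0  1  1  2  2  3  3  3  3  3  3
 a  0  1  1  2  2  3  3  3  3  3  3
 b  0  1  1  2  2  3  4  4  4  4  4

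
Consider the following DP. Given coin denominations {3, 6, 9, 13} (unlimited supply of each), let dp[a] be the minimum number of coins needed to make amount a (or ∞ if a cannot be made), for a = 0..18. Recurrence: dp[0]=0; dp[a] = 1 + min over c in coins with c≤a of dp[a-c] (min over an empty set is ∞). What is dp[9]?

1

 a  0  1  2  3  4  5  6  7  8  9 10 11 12 13 14 15 16 17 18
dp  0  -  -  1  -  -  1  -  -  1  -  -  2  1  -  2  2  -  2
(- denotes ∞ / unreachable)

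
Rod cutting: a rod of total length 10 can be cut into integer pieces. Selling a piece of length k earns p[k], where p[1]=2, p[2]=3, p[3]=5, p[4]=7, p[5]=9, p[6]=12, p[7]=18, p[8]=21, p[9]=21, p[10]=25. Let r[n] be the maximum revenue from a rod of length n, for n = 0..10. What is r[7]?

   n    0    1    2    3    4    5    6    7    8    9   10
r[n]    0    2    4    6    8   10   12   18   21   23   25

18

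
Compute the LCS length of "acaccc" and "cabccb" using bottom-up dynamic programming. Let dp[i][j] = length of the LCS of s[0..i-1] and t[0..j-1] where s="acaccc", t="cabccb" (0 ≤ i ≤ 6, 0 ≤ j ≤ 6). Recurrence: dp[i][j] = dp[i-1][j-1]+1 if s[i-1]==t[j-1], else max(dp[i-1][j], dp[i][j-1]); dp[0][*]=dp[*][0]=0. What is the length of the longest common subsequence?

4

   ''  c  a  b  c  c  b
''  0  0  0  0  0  0  0
 a  0  0  1  1  1  1  1
 c  0  1  1  1  2  2  2
 a  0  1  2  2  2  2  2
 c  0  1  2  2  3  3  3
 c  0  1  2  2  3  4  4
 c  0  1  2  2  3  4  4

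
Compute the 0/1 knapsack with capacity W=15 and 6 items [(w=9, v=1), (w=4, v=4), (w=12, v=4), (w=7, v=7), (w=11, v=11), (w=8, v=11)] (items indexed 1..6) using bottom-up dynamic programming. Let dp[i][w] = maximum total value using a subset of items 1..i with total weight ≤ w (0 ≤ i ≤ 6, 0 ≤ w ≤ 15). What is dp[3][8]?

i\w   0   1   2   3   4   5   6   7   8   9  10  11  12  13  14  15
  0   0   0   0   0   0   0   0   0   0   0   0   0   0   0   0   0
  1   0   0   0   0   0   0   0   0   0   1   1   1   1   1   1   1
  2   0   0   0   0   4   4   4   4   4   4   4   4   4   5   5   5
  3   0   0   0   0   4   4   4   4   4   4   4   4   4   5   5   5
  4   0   0   0   0   4   4   4   7   7   7   7  11  11  11  11  11
  5   0   0   0   0   4   4   4   7   7   7   7  11  11  11  11  15
  6   0   0   0   0   4   4   4   7  11  11  11  11  15  15  15  18

4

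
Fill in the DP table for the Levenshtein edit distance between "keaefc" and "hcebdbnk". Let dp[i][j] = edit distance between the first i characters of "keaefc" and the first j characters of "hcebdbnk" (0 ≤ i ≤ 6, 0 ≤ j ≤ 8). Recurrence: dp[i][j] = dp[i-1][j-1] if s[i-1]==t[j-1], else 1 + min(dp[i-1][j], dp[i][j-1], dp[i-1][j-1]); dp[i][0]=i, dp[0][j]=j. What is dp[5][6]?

   ''  h  c  e  b  d  b  n  k
''  0  1  2  3  4  5  6  7  8
 k  1  1  2  3  4  5  6  7  7
 e  2  2  2  2  3  4  5  6  7
 a  3  3  3  3  3  4  5  6  7
 e  4  4  4  3  4  4  5  6  7
 f  5  5  5  4  4  5  5  6  7
 c  6  6  5  5  5  5  6  6  7

5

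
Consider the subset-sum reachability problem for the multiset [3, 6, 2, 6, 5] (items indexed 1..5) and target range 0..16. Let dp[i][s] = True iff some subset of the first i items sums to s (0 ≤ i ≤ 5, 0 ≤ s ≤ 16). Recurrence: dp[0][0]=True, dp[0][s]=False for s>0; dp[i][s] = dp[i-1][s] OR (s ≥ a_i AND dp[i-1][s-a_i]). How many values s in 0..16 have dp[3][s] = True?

i\s   0   1   2   3   4   5   6   7   8   9  10  11  12  13  14  15  16
  0   T   F   F   F   F   F   F   F   F   F   F   F   F   F   F   F   F
  1   T   F   F   T   F   F   F   F   F   F   F   F   F   F   F   F   F
  2   T   F   F   T   F   F   T   F   F   T   F   F   F   F   F   F   F
  3   T   F   T   T   F   T   T   F   T   T   F   T   F   F   F   F   F
  4   T   F   T   T   F   T   T   F   T   T   F   T   T   F   T   T   F
  5   T   F   T   T   F   T   T   T   T   T   T   T   T   T   T   T   T

8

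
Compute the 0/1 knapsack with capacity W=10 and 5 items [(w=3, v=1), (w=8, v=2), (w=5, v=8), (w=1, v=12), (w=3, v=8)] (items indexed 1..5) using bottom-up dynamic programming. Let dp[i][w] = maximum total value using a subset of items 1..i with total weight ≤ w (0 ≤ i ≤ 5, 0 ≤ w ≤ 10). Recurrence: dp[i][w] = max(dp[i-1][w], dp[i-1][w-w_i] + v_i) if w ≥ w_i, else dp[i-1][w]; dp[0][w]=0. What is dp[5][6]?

i\w   0   1   2   3   4   5   6   7   8   9  10
  0   0   0   0   0   0   0   0   0   0   0   0
  1   0   0   0   1   1   1   1   1   1   1   1
  2   0   0   0   1   1   1   1   1   2   2   2
  3   0   0   0   1   1   8   8   8   9   9   9
  4   0  12  12  12  13  13  20  20  20  21  21
  5   0  12  12  12  20  20  20  21  21  28  28

20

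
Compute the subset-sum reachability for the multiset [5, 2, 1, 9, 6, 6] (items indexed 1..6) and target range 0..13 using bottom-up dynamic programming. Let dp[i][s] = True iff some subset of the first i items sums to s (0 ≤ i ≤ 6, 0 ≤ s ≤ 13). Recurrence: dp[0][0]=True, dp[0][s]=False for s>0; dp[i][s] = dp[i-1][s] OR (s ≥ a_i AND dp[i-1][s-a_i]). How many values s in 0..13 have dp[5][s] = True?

13

i\s   0   1   2   3   4   5   6   7   8   9  10  11  12  13
  0   T   F   F   F   F   F   F   F   F   F   F   F   F   F
  1   T   F   F   F   F   T   F   F   F   F   F   F   F   F
  2   T   F   T   F   F   T   F   T   F   F   F   F   F   F
  3   T   T   T   T   F   T   T   T   T   F   F   F   F   F
  4   T   T   T   T   F   T   T   T   T   T   T   T   T   F
  5   T   T   T   T   F   T   T   T   T   T   T   T   T   T
  6   T   T   T   T   F   T   T   T   T   T   T   T   T   T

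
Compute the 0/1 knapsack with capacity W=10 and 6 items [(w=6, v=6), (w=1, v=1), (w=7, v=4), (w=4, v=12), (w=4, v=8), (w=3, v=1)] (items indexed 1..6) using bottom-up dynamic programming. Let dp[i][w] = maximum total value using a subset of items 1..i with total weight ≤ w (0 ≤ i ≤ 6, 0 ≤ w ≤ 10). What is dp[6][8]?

i\w   0   1   2   3   4   5   6   7   8   9  10
  0   0   0   0   0   0   0   0   0   0   0   0
  1   0   0   0   0   0   0   6   6   6   6   6
  2   0   1   1   1   1   1   6   7   7   7   7
  3   0   1   1   1   1   1   6   7   7   7   7
  4   0   1   1   1  12  13  13  13  13  13  18
  5   0   1   1   1  12  13  13  13  20  21  21
  6   0   1   1   1  12  13  13  13  20  21  21

20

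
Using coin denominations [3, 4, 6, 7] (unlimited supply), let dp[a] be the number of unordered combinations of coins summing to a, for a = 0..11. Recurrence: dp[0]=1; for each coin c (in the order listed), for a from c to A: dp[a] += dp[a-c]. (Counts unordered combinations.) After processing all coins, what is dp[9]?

2

after  coin     0     1     2     3     4     5     6     7     8     9    10    11
          3     1     0     0     1     0     0     1     0     0     1     0     0
          4     1     0     0     1     1     0     1     1     1     1     1     1
          6     1     0     0     1     1     0     2     1     1     2     2     1
          7     1     0     0     1     1     0     2     2     1     2     3     2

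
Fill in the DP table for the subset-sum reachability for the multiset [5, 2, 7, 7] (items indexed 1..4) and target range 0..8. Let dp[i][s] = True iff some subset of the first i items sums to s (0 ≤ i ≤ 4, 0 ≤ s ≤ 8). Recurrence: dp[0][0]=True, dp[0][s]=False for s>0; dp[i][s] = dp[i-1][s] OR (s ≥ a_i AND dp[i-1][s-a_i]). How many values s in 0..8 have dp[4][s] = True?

4

i\s   0   1   2   3   4   5   6   7   8
  0   T   F   F   F   F   F   F   F   F
  1   T   F   F   F   F   T   F   F   F
  2   T   F   T   F   F   T   F   T   F
  3   T   F   T   F   F   T   F   T   F
  4   T   F   T   F   F   T   F   T   F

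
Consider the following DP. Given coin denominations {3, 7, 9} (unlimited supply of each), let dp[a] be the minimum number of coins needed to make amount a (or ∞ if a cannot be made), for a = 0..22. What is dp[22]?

4

 a  0  1  2  3  4  5  6  7  8  9 10 11 12 13 14 15 16 17 18 19 20 21 22
dp  0  -  -  1  -  -  2  1  -  1  2  -  2  3  2  3  2  3  2  3  4  3  4
(- denotes ∞ / unreachable)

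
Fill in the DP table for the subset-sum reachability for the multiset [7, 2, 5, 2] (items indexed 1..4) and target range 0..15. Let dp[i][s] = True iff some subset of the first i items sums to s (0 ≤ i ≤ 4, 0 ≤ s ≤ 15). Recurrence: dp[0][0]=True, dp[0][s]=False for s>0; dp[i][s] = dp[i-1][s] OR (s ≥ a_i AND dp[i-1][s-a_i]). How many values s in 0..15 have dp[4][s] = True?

9

i\s   0   1   2   3   4   5   6   7   8   9  10  11  12  13  14  15
  0   T   F   F   F   F   F   F   F   F   F   F   F   F   F   F   F
  1   T   F   F   F   F   F   F   T   F   F   F   F   F   F   F   F
  2   T   F   T   F   F   F   F   T   F   T   F   F   F   F   F   F
  3   T   F   T   F   F   T   F   T   F   T   F   F   T   F   T   F
  4   T   F   T   F   T   T   F   T   F   T   F   T   T   F   T   F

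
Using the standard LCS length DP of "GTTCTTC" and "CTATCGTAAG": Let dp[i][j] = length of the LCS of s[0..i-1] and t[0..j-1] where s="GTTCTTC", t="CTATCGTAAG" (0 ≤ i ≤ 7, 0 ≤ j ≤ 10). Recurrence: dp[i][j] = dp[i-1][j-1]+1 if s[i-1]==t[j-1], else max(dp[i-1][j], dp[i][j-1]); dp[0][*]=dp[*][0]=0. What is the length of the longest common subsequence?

4

   ''  C  T  A  T  C  G  T  A  A  G
''  0  0  0  0  0  0  0  0  0  0  0
 G  0  0  0  0  0  0  1  1  1  1  1
 T  0  0  1  1  1  1  1  2  2  2  2
 T  0  0  1  1  2  2  2  2  2  2  2
 C  0  1  1  1  2  3  3  3  3  3  3
 T  0  1  2  2  2  3  3  4  4  4  4
 T  0  1  2  2  3  3  3  4  4  4  4
 C  0  1  2  2  3  4  4  4  4  4  4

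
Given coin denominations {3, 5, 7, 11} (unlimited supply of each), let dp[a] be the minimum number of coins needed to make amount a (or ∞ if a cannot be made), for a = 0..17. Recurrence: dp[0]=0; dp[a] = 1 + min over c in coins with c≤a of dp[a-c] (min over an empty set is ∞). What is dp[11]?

 a  0  1  2  3  4  5  6  7  8  9 10 11 12 13 14 15 16 17
dp  0  -  -  1  -  1  2  1  2  3  2  1  2  3  2  3  2  3
(- denotes ∞ / unreachable)

1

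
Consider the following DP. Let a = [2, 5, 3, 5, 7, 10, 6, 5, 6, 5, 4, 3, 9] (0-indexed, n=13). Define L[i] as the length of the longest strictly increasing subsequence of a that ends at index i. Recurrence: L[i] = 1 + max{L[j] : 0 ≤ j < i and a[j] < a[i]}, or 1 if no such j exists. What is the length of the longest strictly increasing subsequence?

5

   i    0    1    2    3    4    5    6    7    8    9   10   11   12
a[i]    2    5    3    5    7   10    6    5    6    5    4    3    9
L[i]    1    2    2    3    4    5    4    3    4    3    3    2    5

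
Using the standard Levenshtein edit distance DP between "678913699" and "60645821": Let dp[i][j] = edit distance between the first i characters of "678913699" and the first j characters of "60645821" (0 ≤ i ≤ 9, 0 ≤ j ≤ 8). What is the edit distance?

8

   ''  6  0  6  4  5  8  2  1
''  0  1  2  3  4  5  6  7  8
 6  1  0  1  2  3  4  5  6  7
 7  2  1  1  2  3  4  5  6  7
 8  3  2  2  2  3  4  4  5  6
 9  4  3  3  3  3  4  5  5  6
 1  5  4  4  4  4  4  5  6  5
 3  6  5  5  5  5  5  5  6  6
 6  7  6  6  5  6  6  6  6  7
 9  8  7  7  6  6  7  7  7  7
 9  9  8  8  7  7  7  8  8  8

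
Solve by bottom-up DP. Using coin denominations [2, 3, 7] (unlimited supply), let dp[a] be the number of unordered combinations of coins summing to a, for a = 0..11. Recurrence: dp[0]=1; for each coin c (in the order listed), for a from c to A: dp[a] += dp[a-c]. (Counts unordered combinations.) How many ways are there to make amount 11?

3

after  coin     0     1     2     3     4     5     6     7     8     9    10    11
          2     1     0     1     0     1     0     1     0     1     0     1     0
          3     1     0     1     1     1     1     2     1     2     2     2     2
          7     1     0     1     1     1     1     2     2     2     3     3     3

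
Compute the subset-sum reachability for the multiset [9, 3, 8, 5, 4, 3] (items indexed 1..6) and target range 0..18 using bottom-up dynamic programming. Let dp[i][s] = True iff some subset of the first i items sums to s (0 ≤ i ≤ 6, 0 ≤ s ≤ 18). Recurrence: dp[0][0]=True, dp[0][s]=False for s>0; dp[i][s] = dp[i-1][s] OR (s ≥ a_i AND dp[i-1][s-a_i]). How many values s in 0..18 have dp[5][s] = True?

i\s   0   1   2   3   4   5   6   7   8   9  10  11  12  13  14  15  16  17  18
  0   T   F   F   F   F   F   F   F   F   F   F   F   F   F   F   F   F   F   F
  1   T   F   F   F   F   F   F   F   F   T   F   F   F   F   F   F   F   F   F
  2   T   F   F   T   F   F   F   F   F   T   F   F   T   F   F   F   F   F   F
  3   T   F   F   T   F   F   F   F   T   T   F   T   T   F   F   F   F   T   F
  4   T   F   F   T   F   T   F   F   T   T   F   T   T   T   T   F   T   T   F
  5   T   F   F   T   T   T   F   T   T   T   F   T   T   T   T   T   T   T   T
  6   T   F   F   T   T   T   T   T   T   T   T   T   T   T   T   T   T   T   T

15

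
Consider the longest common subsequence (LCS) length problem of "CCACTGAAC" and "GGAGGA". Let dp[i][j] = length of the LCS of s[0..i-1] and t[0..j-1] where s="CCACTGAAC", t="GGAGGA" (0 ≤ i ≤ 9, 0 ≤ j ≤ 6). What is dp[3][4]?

1

   ''  G  G  A  G  G  A
''  0  0  0  0  0  0  0
 C  0  0  0  0  0  0  0
 C  0  0  0  0  0  0  0
 A  0  0  0  1  1  1  1
 C  0  0  0  1  1  1  1
 T  0  0  0  1  1  1  1
 G  0  1  1  1  2  2  2
 A  0  1  1  2  2  2  3
 A  0  1  1  2  2  2  3
 C  0  1  1  2  2  2  3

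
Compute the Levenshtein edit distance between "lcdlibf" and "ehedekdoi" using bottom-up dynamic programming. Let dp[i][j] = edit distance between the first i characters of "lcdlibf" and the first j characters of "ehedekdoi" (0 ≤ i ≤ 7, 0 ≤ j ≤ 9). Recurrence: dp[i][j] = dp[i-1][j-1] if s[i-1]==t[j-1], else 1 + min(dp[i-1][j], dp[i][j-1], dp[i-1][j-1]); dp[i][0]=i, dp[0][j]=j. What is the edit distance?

   ''  e  h  e  d  e  k  d  o  i
''  0  1  2  3  4  5  6  7  8  9
 l  1  1  2  3  4  5  6  7  8  9
 c  2  2  2  3  4  5  6  7  8  9
 d  3  3  3  3  3  4  5  6  7  8
 l  4  4  4  4  4  4  5  6  7  8
 i  5  5  5  5  5  5  5  6  7  7
 b  6  6  6  6  6  6  6  6  7  8
 f  7  7  7  7  7  7  7  7  7  8

8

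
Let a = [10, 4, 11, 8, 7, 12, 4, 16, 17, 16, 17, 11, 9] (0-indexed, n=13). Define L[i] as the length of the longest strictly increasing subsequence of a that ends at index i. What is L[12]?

   i    0    1    2    3    4    5    6    7    8    9   10   11   12
a[i]   10    4   11    8    7   12    4   16   17   16   17   11    9
L[i]    1    1    2    2    2    3    1    4    5    4    5    3    3

3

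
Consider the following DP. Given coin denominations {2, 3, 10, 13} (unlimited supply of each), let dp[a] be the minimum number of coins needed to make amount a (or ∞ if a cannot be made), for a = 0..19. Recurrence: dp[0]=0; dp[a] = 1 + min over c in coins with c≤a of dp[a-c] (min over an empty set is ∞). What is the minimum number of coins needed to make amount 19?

3

 a  0  1  2  3  4  5  6  7  8  9 10 11 12 13 14 15 16 17 18 19
dp  0  -  1  1  2  2  2  3  3  3  1  4  2  1  3  2  2  3  3  3
(- denotes ∞ / unreachable)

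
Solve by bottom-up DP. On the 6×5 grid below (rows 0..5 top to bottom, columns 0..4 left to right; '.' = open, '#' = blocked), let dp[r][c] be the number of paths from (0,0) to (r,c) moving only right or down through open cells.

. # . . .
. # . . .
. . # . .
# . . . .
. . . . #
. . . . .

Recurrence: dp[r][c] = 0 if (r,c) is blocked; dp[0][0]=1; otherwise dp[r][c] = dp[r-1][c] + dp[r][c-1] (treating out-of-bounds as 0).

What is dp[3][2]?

r\c   0   1   2   3   4
  0   1   0   0   0   0
  1   1   0   0   0   0
  2   1   1   0   0   0
  3   0   1   1   1   1
  4   0   1   2   3   0
  5   0   1   3   6   6

1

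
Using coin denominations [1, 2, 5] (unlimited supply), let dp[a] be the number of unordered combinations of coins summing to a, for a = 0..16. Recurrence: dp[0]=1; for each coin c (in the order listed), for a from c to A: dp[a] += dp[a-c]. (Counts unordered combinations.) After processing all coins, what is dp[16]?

20

after  coin     0     1     2     3     4     5     6     7     8     9    10    11    12    13    14    15    16
          1     1     1     1     1     1     1     1     1     1     1     1     1     1     1     1     1     1
          2     1     1     2     2     3     3     4     4     5     5     6     6     7     7     8     8     9
          5     1     1     2     2     3     4     5     6     7     8    10    11    13    14    16    18    20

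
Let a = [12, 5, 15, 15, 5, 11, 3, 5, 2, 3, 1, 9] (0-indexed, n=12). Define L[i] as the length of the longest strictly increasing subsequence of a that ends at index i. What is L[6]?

1

   i    0    1    2    3    4    5    6    7    8    9   10   11
a[i]   12    5   15   15    5   11    3    5    2    3    1    9
L[i]    1    1    2    2    1    2    1    2    1    2    1    3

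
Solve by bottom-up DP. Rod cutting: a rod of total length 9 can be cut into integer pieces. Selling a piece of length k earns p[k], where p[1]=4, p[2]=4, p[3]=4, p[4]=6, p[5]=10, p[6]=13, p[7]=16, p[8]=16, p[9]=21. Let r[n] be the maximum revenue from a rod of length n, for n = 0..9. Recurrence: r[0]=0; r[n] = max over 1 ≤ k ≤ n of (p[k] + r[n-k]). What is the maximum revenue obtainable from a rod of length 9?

   n    0    1    2    3    4    5    6    7    8    9
r[n]    0    4    8   12   16   20   24   28   32   36

36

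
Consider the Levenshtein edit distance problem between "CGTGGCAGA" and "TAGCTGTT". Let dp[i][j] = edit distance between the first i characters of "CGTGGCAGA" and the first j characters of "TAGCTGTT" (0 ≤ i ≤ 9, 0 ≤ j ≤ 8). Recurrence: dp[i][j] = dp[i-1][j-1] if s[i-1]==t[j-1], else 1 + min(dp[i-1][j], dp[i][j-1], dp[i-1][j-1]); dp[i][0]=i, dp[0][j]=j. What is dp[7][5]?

   ''  T  A  G  C  T  G  T  T
''  0  1  2  3  4  5  6  7  8
 C  1  1  2  3  3  4  5  6  7
 G  2  2  2  2  3  4  4  5  6
 T  3  2  3  3  3  3  4  4  5
 G  4  3  3  3  4  4  3  4  5
 G  5  4  4  3  4  5  4  4  5
 C  6  5  5  4  3  4  5  5  5
 A  7  6  5  5  4  4  5  6  6
 G  8  7  6  5  5  5  4  5  6
 A  9  8  7  6  6  6  5  5  6

4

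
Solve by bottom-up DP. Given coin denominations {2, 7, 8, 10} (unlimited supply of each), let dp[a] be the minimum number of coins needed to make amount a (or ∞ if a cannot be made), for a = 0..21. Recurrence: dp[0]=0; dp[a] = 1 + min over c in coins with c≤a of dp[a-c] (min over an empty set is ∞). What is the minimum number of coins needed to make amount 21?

 a  0  1  2  3  4  5  6  7  8  9 10 11 12 13 14 15 16 17 18 19 20 21
dp  0  -  1  -  2  -  3  1  1  2  1  3  2  4  2  2  2  2  2  3  2  3
(- denotes ∞ / unreachable)

3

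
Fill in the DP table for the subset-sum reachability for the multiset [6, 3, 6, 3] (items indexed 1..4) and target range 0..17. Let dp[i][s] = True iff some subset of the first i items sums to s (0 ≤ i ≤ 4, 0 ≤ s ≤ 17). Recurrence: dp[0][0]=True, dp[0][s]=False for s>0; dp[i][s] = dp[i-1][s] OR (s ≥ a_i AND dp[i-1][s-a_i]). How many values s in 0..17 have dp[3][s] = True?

6

i\s   0   1   2   3   4   5   6   7   8   9  10  11  12  13  14  15  16  17
  0   T   F   F   F   F   F   F   F   F   F   F   F   F   F   F   F   F   F
  1   T   F   F   F   F   F   T   F   F   F   F   F   F   F   F   F   F   F
  2   T   F   F   T   F   F   T   F   F   T   F   F   F   F   F   F   F   F
  3   T   F   F   T   F   F   T   F   F   T   F   F   T   F   F   T   F   F
  4   T   F   F   T   F   F   T   F   F   T   F   F   T   F   F   T   F   F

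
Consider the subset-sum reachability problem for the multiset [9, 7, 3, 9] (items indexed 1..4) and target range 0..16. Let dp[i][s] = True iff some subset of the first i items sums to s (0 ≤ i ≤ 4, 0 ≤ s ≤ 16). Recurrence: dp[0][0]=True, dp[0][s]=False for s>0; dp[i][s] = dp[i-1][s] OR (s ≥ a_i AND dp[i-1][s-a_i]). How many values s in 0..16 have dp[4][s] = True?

7

i\s   0   1   2   3   4   5   6   7   8   9  10  11  12  13  14  15  16
  0   T   F   F   F   F   F   F   F   F   F   F   F   F   F   F   F   F
  1   T   F   F   F   F   F   F   F   F   T   F   F   F   F   F   F   F
  2   T   F   F   F   F   F   F   T   F   T   F   F   F   F   F   F   T
  3   T   F   F   T   F   F   F   T   F   T   T   F   T   F   F   F   T
  4   T   F   F   T   F   F   F   T   F   T   T   F   T   F   F   F   T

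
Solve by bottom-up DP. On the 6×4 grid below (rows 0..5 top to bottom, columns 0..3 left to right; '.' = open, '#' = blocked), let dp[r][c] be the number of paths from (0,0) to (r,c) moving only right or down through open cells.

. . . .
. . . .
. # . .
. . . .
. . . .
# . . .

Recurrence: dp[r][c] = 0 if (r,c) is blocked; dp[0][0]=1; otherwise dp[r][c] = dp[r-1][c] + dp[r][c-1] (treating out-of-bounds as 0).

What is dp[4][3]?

r\c   0   1   2   3
  0   1   1   1   1
  1   1   2   3   4
  2   1   0   3   7
  3   1   1   4  11
  4   1   2   6  17
  5   0   2   8  25

17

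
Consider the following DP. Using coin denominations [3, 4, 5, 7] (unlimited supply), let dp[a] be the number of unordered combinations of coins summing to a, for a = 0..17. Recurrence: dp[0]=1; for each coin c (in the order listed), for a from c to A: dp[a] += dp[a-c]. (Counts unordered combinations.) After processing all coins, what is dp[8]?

after  coin     0     1     2     3     4     5     6     7     8     9    10    11    12    13    14    15    16    17
          3     1     0     0     1     0     0     1     0     0     1     0     0     1     0     0     1     0     0
          4     1     0     0     1     1     0     1     1     1     1     1     1     2     1     1     2     2     1
          5     1     0     0     1     1     1     1     1     2     2     2     2     3     3     3     4     4     4
          7     1     0     0     1     1     1     1     2     2     2     3     3     4     4     5     6     6     7

2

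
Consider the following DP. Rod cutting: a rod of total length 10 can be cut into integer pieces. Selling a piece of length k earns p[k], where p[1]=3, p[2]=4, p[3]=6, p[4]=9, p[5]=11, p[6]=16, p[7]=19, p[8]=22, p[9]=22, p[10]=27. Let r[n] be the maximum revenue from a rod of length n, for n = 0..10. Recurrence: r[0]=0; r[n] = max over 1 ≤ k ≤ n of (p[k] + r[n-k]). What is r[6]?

18

   n    0    1    2    3    4    5    6    7    8    9   10
r[n]    0    3    6    9   12   15   18   21   24   27   30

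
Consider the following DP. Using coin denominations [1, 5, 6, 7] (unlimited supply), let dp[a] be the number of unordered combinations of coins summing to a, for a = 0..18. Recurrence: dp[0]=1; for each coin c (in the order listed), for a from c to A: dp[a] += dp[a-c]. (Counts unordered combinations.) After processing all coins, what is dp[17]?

after  coin     0     1     2     3     4     5     6     7     8     9    10    11    12    13    14    15    16    17    18
          1     1     1     1     1     1     1     1     1     1     1     1     1     1     1     1     1     1     1     1
          5     1     1     1     1     1     2     2     2     2     2     3     3     3     3     3     4     4     4     4
          6     1     1     1     1     1     2     3     3     3     3     4     5     6     6     6     7     8     9    10
          7     1     1     1     1     1     2     3     4     4     4     5     6     8     9    10    11    12    14    16

14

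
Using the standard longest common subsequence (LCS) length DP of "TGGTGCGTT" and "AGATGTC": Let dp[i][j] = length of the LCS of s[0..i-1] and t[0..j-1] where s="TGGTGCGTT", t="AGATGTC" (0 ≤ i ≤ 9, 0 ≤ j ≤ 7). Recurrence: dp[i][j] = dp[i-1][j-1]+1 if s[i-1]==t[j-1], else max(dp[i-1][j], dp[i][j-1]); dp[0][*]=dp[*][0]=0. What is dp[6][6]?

3

   ''  A  G  A  T  G  T  C
''  0  0  0  0  0  0  0  0
 T  0  0  0  0  1  1  1  1
 G  0  0  1  1  1  2  2  2
 G  0  0  1  1  1  2  2  2
 T  0  0  1  1  2  2  3  3
 G  0  0  1  1  2  3  3  3
 C  0  0  1  1  2  3  3  4
 G  0  0  1  1  2  3  3  4
 T  0  0  1  1  2  3  4  4
 T  0  0  1  1  2  3  4  4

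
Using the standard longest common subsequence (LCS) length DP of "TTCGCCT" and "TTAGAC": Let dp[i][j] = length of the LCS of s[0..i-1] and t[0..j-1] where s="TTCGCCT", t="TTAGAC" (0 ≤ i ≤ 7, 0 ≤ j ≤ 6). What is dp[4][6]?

   ''  T  T  A  G  A  C
''  0  0  0  0  0  0  0
 T  0  1  1  1  1  1  1
 T  0  1  2  2  2  2  2
 C  0  1  2  2  2  2  3
 G  0  1  2  2  3  3  3
 C  0  1  2  2  3  3  4
 C  0  1  2  2  3  3  4
 T  0  1  2  2  3  3  4

3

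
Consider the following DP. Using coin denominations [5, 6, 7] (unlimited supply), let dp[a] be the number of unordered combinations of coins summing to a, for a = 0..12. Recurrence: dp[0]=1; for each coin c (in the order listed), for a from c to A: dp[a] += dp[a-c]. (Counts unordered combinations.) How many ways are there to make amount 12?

2

after  coin     0     1     2     3     4     5     6     7     8     9    10    11    12
          5     1     0     0     0     0     1     0     0     0     0     1     0     0
          6     1     0     0     0     0     1     1     0     0     0     1     1     1
          7     1     0     0     0     0     1     1     1     0     0     1     1     2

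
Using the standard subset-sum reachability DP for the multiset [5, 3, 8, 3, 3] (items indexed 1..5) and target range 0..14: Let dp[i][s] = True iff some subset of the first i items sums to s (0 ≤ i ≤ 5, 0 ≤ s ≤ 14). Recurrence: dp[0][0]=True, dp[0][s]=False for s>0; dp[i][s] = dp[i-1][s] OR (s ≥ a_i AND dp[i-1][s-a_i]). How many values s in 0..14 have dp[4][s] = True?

i\s   0   1   2   3   4   5   6   7   8   9  10  11  12  13  14
  0   T   F   F   F   F   F   F   F   F   F   F   F   F   F   F
  1   T   F   F   F   F   T   F   F   F   F   F   F   F   F   F
  2   T   F   F   T   F   T   F   F   T   F   F   F   F   F   F
  3   T   F   F   T   F   T   F   F   T   F   F   T   F   T   F
  4   T   F   F   T   F   T   T   F   T   F   F   T   F   T   T
  5   T   F   F   T   F   T   T   F   T   T   F   T   F   T   T

8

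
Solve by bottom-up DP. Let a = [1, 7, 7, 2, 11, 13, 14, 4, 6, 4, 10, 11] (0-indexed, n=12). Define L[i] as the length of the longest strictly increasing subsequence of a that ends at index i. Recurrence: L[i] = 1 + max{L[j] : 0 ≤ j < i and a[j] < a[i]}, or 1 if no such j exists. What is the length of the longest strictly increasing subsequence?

6

   i    0    1    2    3    4    5    6    7    8    9   10   11
a[i]    1    7    7    2   11   13   14    4    6    4   10   11
L[i]    1    2    2    2    3    4    5    3    4    3    5    6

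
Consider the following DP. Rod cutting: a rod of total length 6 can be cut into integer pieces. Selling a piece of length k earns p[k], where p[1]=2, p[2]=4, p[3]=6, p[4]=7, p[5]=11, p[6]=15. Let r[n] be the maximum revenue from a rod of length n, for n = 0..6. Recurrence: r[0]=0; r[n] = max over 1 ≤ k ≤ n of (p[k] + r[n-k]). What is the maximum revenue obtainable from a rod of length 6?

   n    0    1    2    3    4    5    6
r[n]    0    2    4    6    8   11   15

15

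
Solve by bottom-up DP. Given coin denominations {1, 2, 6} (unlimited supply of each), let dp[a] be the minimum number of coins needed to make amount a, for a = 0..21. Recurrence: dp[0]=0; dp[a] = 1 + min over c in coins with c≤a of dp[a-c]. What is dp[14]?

3

 a  0  1  2  3  4  5  6  7  8  9 10 11 12 13 14 15 16 17 18 19 20 21
dp  0  1  1  2  2  3  1  2  2  3  3  4  2  3  3  4  4  5  3  4  4  5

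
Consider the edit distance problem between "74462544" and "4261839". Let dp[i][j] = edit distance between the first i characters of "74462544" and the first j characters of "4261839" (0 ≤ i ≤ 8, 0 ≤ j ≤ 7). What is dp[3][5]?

5

   ''  4  2  6  1  8  3  9
''  0  1  2  3  4  5  6  7
 7  1  1  2  3  4  5  6  7
 4  2  1  2  3  4  5  6  7
 4  3  2  2  3  4  5  6  7
 6  4  3  3  2  3  4  5  6
 2  5  4  3  3  3  4  5  6
 5  6  5  4  4  4  4  5  6
 4  7  6  5  5  5  5  5  6
 4  8  7  6  6  6  6  6  6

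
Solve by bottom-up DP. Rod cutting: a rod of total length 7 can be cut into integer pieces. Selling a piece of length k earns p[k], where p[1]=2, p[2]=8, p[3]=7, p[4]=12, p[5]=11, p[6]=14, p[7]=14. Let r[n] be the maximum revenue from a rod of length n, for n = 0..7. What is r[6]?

   n    0    1    2    3    4    5    6    7
r[n]    0    2    8   10   16   18   24   26

24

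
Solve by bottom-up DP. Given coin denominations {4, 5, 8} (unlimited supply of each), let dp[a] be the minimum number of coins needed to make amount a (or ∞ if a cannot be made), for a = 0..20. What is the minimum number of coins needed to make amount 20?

 a  0  1  2  3  4  5  6  7  8  9 10 11 12 13 14 15 16 17 18 19 20
dp  0  -  -  -  1  1  -  -  1  2  2  -  2  2  3  3  2  3  3  4  3
(- denotes ∞ / unreachable)

3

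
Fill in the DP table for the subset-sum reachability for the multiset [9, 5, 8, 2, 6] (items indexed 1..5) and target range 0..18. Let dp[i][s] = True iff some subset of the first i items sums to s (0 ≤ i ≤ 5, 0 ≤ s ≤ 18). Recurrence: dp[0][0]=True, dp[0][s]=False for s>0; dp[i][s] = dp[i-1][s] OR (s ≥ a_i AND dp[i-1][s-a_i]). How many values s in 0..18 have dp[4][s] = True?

i\s   0   1   2   3   4   5   6   7   8   9  10  11  12  13  14  15  16  17  18
  0   T   F   F   F   F   F   F   F   F   F   F   F   F   F   F   F   F   F   F
  1   T   F   F   F   F   F   F   F   F   T   F   F   F   F   F   F   F   F   F
  2   T   F   F   F   F   T   F   F   F   T   F   F   F   F   T   F   F   F   F
  3   T   F   F   F   F   T   F   F   T   T   F   F   F   T   T   F   F   T   F
  4   T   F   T   F   F   T   F   T   T   T   T   T   F   T   T   T   T   T   F
  5   T   F   T   F   F   T   T   T   T   T   T   T   F   T   T   T   T   T   F

13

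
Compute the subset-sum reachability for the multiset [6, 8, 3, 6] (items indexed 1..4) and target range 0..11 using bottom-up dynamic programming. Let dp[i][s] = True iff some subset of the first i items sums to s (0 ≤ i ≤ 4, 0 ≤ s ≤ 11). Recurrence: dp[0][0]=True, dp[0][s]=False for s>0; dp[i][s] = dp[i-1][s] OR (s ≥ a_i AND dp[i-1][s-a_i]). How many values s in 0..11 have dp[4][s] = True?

6

i\s   0   1   2   3   4   5   6   7   8   9  10  11
  0   T   F   F   F   F   F   F   F   F   F   F   F
  1   T   F   F   F   F   F   T   F   F   F   F   F
  2   T   F   F   F   F   F   T   F   T   F   F   F
  3   T   F   F   T   F   F   T   F   T   T   F   T
  4   T   F   F   T   F   F   T   F   T   T   F   T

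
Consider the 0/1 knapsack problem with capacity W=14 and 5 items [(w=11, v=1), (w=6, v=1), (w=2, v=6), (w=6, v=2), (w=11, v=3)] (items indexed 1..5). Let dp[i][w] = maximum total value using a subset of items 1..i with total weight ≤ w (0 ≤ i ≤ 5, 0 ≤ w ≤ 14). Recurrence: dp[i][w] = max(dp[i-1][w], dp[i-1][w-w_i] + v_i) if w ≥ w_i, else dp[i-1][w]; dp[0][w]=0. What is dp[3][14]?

7

i\w   0   1   2   3   4   5   6   7   8   9  10  11  12  13  14
  0   0   0   0   0   0   0   0   0   0   0   0   0   0   0   0
  1   0   0   0   0   0   0   0   0   0   0   0   1   1   1   1
  2   0   0   0   0   0   0   1   1   1   1   1   1   1   1   1
  3   0   0   6   6   6   6   6   6   7   7   7   7   7   7   7
  4   0   0   6   6   6   6   6   6   8   8   8   8   8   8   9
  5   0   0   6   6   6   6   6   6   8   8   8   8   8   9   9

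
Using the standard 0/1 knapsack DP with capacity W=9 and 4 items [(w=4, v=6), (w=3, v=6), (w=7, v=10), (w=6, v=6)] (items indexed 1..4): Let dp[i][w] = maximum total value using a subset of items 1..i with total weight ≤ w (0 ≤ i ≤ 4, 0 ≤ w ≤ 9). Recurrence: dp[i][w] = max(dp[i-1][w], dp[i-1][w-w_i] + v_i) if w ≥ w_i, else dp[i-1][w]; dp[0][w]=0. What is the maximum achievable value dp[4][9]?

i\w   0   1   2   3   4   5   6   7   8   9
  0   0   0   0   0   0   0   0   0   0   0
  1   0   0   0   0   6   6   6   6   6   6
  2   0   0   0   6   6   6   6  12  12  12
  3   0   0   0   6   6   6   6  12  12  12
  4   0   0   0   6   6   6   6  12  12  12

12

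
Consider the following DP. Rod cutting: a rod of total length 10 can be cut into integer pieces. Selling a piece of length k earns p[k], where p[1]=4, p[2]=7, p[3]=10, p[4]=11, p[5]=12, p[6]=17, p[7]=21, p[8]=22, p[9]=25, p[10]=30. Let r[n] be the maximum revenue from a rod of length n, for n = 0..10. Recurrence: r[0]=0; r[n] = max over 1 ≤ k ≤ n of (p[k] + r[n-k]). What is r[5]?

   n    0    1    2    3    4    5    6    7    8    9   10
r[n]    0    4    8   12   16   20   24   28   32   36   40

20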